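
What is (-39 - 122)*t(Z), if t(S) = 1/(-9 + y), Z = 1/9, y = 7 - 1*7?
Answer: 161/9 ≈ 17.889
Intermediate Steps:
y = 0 (y = 7 - 7 = 0)
Z = ⅑ ≈ 0.11111
t(S) = -⅑ (t(S) = 1/(-9 + 0) = 1/(-9) = -⅑)
(-39 - 122)*t(Z) = (-39 - 122)*(-⅑) = -161*(-⅑) = 161/9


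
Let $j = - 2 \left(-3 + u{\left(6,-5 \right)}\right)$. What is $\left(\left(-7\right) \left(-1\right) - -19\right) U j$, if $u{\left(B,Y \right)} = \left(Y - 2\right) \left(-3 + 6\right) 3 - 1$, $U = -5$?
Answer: $-17420$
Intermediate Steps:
$u{\left(B,Y \right)} = -19 + 9 Y$ ($u{\left(B,Y \right)} = \left(-2 + Y\right) 3 \cdot 3 - 1 = \left(-6 + 3 Y\right) 3 - 1 = \left(-18 + 9 Y\right) - 1 = -19 + 9 Y$)
$j = 134$ ($j = - 2 \left(-3 + \left(-19 + 9 \left(-5\right)\right)\right) = - 2 \left(-3 - 64\right) = \left(-2\right) \left(-67\right) = 134$)
$\left(\left(-7\right) \left(-1\right) - -19\right) U j = \left(\left(-7\right) \left(-1\right) - -19\right) \left(-5\right) 134 = \left(7 + 19\right) \left(-5\right) 134 = 26 \left(-5\right) 134 = \left(-130\right) 134 = -17420$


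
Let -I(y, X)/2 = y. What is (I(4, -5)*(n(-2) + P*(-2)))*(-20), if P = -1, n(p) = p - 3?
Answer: -480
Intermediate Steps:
I(y, X) = -2*y
n(p) = -3 + p
(I(4, -5)*(n(-2) + P*(-2)))*(-20) = ((-2*4)*((-3 - 2) - 1*(-2)))*(-20) = -8*(-5 + 2)*(-20) = -8*(-3)*(-20) = 24*(-20) = -480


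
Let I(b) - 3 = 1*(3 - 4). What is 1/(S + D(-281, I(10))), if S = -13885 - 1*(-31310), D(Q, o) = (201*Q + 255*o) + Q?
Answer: -1/38827 ≈ -2.5755e-5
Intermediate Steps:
I(b) = 2 (I(b) = 3 + 1*(3 - 4) = 3 + 1*(-1) = 3 - 1 = 2)
D(Q, o) = 202*Q + 255*o
S = 17425 (S = -13885 + 31310 = 17425)
1/(S + D(-281, I(10))) = 1/(17425 + (202*(-281) + 255*2)) = 1/(17425 + (-56762 + 510)) = 1/(17425 - 56252) = 1/(-38827) = -1/38827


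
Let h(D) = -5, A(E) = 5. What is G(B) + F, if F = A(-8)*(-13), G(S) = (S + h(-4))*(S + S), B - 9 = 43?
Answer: 4823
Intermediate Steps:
B = 52 (B = 9 + 43 = 52)
G(S) = 2*S*(-5 + S) (G(S) = (S - 5)*(S + S) = (-5 + S)*(2*S) = 2*S*(-5 + S))
F = -65 (F = 5*(-13) = -65)
G(B) + F = 2*52*(-5 + 52) - 65 = 2*52*47 - 65 = 4888 - 65 = 4823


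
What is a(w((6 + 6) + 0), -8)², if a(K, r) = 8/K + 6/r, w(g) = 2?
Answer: 169/16 ≈ 10.563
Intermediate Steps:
a(K, r) = 6/r + 8/K
a(w((6 + 6) + 0), -8)² = (6/(-8) + 8/2)² = (6*(-⅛) + 8*(½))² = (-¾ + 4)² = (13/4)² = 169/16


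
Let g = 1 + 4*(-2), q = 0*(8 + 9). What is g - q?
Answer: -7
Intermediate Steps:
q = 0 (q = 0*17 = 0)
g = -7 (g = 1 - 8 = -7)
g - q = -7 - 1*0 = -7 + 0 = -7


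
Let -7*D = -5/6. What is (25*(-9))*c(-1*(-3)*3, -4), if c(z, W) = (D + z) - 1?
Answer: -25575/14 ≈ -1826.8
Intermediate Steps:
D = 5/42 (D = -(-5)/(7*6) = -1/7*(-5/6) = 5/42 ≈ 0.11905)
c(z, W) = -37/42 + z (c(z, W) = (5/42 + z) - 1 = -37/42 + z)
(25*(-9))*c(-1*(-3)*3, -4) = (25*(-9))*(-37/42 - 1*(-3)*3) = -225*(-37/42 + 3*3) = -225*(-37/42 + 9) = -225*341/42 = -25575/14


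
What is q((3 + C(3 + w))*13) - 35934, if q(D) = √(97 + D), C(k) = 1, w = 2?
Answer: -35934 + √149 ≈ -35922.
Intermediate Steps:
q((3 + C(3 + w))*13) - 35934 = √(97 + (3 + 1)*13) - 35934 = √(97 + 4*13) - 35934 = √(97 + 52) - 35934 = √149 - 35934 = -35934 + √149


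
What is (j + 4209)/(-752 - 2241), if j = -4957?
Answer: 748/2993 ≈ 0.24992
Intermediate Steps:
(j + 4209)/(-752 - 2241) = (-4957 + 4209)/(-752 - 2241) = -748/(-2993) = -748*(-1/2993) = 748/2993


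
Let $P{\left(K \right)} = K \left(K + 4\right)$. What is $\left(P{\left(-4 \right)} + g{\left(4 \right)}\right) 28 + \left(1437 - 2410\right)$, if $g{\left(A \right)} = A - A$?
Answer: $-973$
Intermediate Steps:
$g{\left(A \right)} = 0$
$P{\left(K \right)} = K \left(4 + K\right)$
$\left(P{\left(-4 \right)} + g{\left(4 \right)}\right) 28 + \left(1437 - 2410\right) = \left(- 4 \left(4 - 4\right) + 0\right) 28 + \left(1437 - 2410\right) = \left(\left(-4\right) 0 + 0\right) 28 - 973 = \left(0 + 0\right) 28 - 973 = 0 \cdot 28 - 973 = 0 - 973 = -973$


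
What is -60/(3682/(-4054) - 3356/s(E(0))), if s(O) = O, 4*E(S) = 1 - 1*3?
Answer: -40540/4534461 ≈ -0.0089404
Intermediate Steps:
E(S) = -½ (E(S) = (1 - 1*3)/4 = (1 - 3)/4 = (¼)*(-2) = -½)
-60/(3682/(-4054) - 3356/s(E(0))) = -60/(3682/(-4054) - 3356/(-½)) = -60/(3682*(-1/4054) - 3356*(-2)) = -60/(-1841/2027 + 6712) = -60/13603383/2027 = -60*2027/13603383 = -40540/4534461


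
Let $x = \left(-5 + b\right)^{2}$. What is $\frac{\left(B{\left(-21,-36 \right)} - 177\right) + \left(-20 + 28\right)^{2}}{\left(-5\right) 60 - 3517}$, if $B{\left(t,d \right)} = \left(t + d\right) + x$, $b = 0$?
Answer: $\frac{145}{3817} \approx 0.037988$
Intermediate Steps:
$x = 25$ ($x = \left(-5 + 0\right)^{2} = \left(-5\right)^{2} = 25$)
$B{\left(t,d \right)} = 25 + d + t$ ($B{\left(t,d \right)} = \left(t + d\right) + 25 = \left(d + t\right) + 25 = 25 + d + t$)
$\frac{\left(B{\left(-21,-36 \right)} - 177\right) + \left(-20 + 28\right)^{2}}{\left(-5\right) 60 - 3517} = \frac{\left(\left(25 - 36 - 21\right) - 177\right) + \left(-20 + 28\right)^{2}}{\left(-5\right) 60 - 3517} = \frac{\left(-32 - 177\right) + 8^{2}}{-300 - 3517} = \frac{-209 + 64}{-3817} = \left(-145\right) \left(- \frac{1}{3817}\right) = \frac{145}{3817}$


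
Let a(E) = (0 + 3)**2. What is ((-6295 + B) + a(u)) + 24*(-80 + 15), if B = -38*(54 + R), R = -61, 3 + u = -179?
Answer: -7580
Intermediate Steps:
u = -182 (u = -3 - 179 = -182)
a(E) = 9 (a(E) = 3**2 = 9)
B = 266 (B = -38*(54 - 61) = -38*(-7) = 266)
((-6295 + B) + a(u)) + 24*(-80 + 15) = ((-6295 + 266) + 9) + 24*(-80 + 15) = (-6029 + 9) + 24*(-65) = -6020 - 1560 = -7580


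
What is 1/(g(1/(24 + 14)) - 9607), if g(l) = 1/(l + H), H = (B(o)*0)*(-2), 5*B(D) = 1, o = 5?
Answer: -1/9569 ≈ -0.00010450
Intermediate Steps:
B(D) = ⅕ (B(D) = (⅕)*1 = ⅕)
H = 0 (H = ((⅕)*0)*(-2) = 0*(-2) = 0)
g(l) = 1/l (g(l) = 1/(l + 0) = 1/l)
1/(g(1/(24 + 14)) - 9607) = 1/(1/(1/(24 + 14)) - 9607) = 1/(1/(1/38) - 9607) = 1/(38 - 9607) = 1/(-9569) = -1/9569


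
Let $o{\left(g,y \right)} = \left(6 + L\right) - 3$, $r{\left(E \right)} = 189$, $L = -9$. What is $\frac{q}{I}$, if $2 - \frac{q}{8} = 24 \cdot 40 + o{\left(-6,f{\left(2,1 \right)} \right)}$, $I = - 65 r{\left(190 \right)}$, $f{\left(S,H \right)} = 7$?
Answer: $\frac{1088}{1755} \approx 0.61994$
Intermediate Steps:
$I = -12285$ ($I = \left(-65\right) 189 = -12285$)
$o{\left(g,y \right)} = -6$ ($o{\left(g,y \right)} = \left(6 - 9\right) - 3 = -3 - 3 = -6$)
$q = -7616$ ($q = 16 - 8 \left(24 \cdot 40 - 6\right) = 16 - 8 \left(960 - 6\right) = 16 - 7632 = -7616$)
$\frac{q}{I} = - \frac{7616}{-12285} = \left(-7616\right) \left(- \frac{1}{12285}\right) = \frac{1088}{1755}$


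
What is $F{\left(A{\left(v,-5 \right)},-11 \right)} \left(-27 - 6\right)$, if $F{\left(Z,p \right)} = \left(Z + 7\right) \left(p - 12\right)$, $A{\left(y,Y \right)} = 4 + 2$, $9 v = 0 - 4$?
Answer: $9867$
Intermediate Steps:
$v = - \frac{4}{9}$ ($v = \frac{0 - 4}{9} = \frac{1}{9} \left(-4\right) = - \frac{4}{9} \approx -0.44444$)
$A{\left(y,Y \right)} = 6$
$F{\left(Z,p \right)} = \left(-12 + p\right) \left(7 + Z\right)$ ($F{\left(Z,p \right)} = \left(7 + Z\right) \left(-12 + p\right) = \left(-12 + p\right) \left(7 + Z\right)$)
$F{\left(A{\left(v,-5 \right)},-11 \right)} \left(-27 - 6\right) = \left(-84 - 72 + 7 \left(-11\right) + 6 \left(-11\right)\right) \left(-27 - 6\right) = \left(-84 - 72 - 77 - 66\right) \left(-27 - 6\right) = \left(-299\right) \left(-33\right) = 9867$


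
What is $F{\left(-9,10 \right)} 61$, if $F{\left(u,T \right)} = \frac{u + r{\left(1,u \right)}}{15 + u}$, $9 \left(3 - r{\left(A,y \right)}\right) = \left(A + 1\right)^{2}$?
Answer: $- \frac{1769}{27} \approx -65.519$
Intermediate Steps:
$r{\left(A,y \right)} = 3 - \frac{\left(1 + A\right)^{2}}{9}$ ($r{\left(A,y \right)} = 3 - \frac{\left(A + 1\right)^{2}}{9} = 3 - \frac{\left(1 + A\right)^{2}}{9}$)
$F{\left(u,T \right)} = \frac{\frac{23}{9} + u}{15 + u}$ ($F{\left(u,T \right)} = \frac{u + \left(3 - \frac{\left(1 + 1\right)^{2}}{9}\right)}{15 + u} = \frac{u + \left(3 - \frac{2^{2}}{9}\right)}{15 + u} = \frac{u + \left(3 - \frac{4}{9}\right)}{15 + u} = \frac{u + \frac{23}{9}}{15 + u} = \frac{\frac{23}{9} + u}{15 + u}$)
$F{\left(-9,10 \right)} 61 = \frac{\frac{23}{9} - 9}{15 - 9} \cdot 61 = \frac{1}{6} \left(- \frac{58}{9}\right) 61 = \left(- \frac{29}{27}\right) 61 = - \frac{1769}{27}$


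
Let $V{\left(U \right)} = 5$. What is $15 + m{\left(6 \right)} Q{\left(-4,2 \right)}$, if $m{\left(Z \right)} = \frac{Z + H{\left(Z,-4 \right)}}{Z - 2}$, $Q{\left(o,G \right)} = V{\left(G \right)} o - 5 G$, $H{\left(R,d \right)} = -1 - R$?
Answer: $\frac{45}{2} \approx 22.5$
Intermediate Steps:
$Q{\left(o,G \right)} = - 5 G + 5 o$ ($Q{\left(o,G \right)} = 5 o - 5 G = - 5 G + 5 o$)
$m{\left(Z \right)} = - \frac{1}{-2 + Z}$ ($m{\left(Z \right)} = \frac{Z - \left(1 + Z\right)}{Z - 2} = - \frac{1}{-2 + Z}$)
$15 + m{\left(6 \right)} Q{\left(-4,2 \right)} = 15 + - \frac{1}{-2 + 6} \left(\left(-5\right) 2 + 5 \left(-4\right)\right) = 15 + - \frac{1}{4} \left(-10 - 20\right) = 15 + \left(-1\right) \frac{1}{4} \left(-30\right) = 15 - - \frac{15}{2} = 15 + \frac{15}{2} = \frac{45}{2}$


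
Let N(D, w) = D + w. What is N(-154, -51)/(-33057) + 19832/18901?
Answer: 659461129/624810357 ≈ 1.0555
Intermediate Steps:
N(-154, -51)/(-33057) + 19832/18901 = (-154 - 51)/(-33057) + 19832/18901 = -205*(-1/33057) + 19832*(1/18901) = 205/33057 + 19832/18901 = 659461129/624810357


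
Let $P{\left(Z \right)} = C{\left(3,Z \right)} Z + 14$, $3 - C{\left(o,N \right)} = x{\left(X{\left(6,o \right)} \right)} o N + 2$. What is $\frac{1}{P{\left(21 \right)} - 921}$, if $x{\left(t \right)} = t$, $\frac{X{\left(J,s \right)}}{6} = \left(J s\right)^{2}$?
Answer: $- \frac{1}{2572798} \approx -3.8868 \cdot 10^{-7}$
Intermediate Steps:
$X{\left(J,s \right)} = 6 J^{2} s^{2}$ ($X{\left(J,s \right)} = 6 \left(J s\right)^{2} = 6 J^{2} s^{2}$)
$C{\left(o,N \right)} = 1 - 216 N o^{3}$ ($C{\left(o,N \right)} = 3 - \left(6 \cdot 6^{2} o^{2} o N + 2\right) = 3 - \left(6 \cdot 36 o^{2} o N + 2\right) = 3 - \left(216 o^{2} o N + 2\right) = 3 - \left(216 o^{3} N + 2\right) = 3 - \left(216 N o^{3} + 2\right) = 3 - \left(2 + 216 N o^{3}\right) = 1 - 216 N o^{3}$)
$P{\left(Z \right)} = 14 + Z \left(1 - 5832 Z\right)$ ($P{\left(Z \right)} = \left(1 - 216 Z 3^{3}\right) Z + 14 = \left(1 - 216 Z 27\right) Z + 14 = \left(1 - 5832 Z\right) Z + 14 = Z \left(1 - 5832 Z\right) + 14 = 14 + Z \left(1 - 5832 Z\right)$)
$\frac{1}{P{\left(21 \right)} - 921} = \frac{1}{\left(14 - 21 \left(-1 + 5832 \cdot 21\right)\right) - 921} = \frac{1}{\left(14 - 21 \left(-1 + 122472\right)\right) - 921} = \frac{1}{\left(14 - 21 \cdot 122471\right) - 921} = \frac{1}{\left(14 - 2571891\right) - 921} = \frac{1}{-2571877 - 921} = \frac{1}{-2572798} = - \frac{1}{2572798}$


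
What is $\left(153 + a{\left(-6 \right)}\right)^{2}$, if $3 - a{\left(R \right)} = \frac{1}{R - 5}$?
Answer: $\frac{2948089}{121} \approx 24364.0$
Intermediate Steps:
$a{\left(R \right)} = 3 - \frac{1}{-5 + R}$ ($a{\left(R \right)} = 3 - \frac{1}{R - 5} = 3 - \frac{1}{-5 + R}$)
$\left(153 + a{\left(-6 \right)}\right)^{2} = \left(153 + \frac{-16 + 3 \left(-6\right)}{-5 - 6}\right)^{2} = \left(153 + \frac{-16 - 18}{-11}\right)^{2} = \left(153 - - \frac{34}{11}\right)^{2} = \left(153 + \frac{34}{11}\right)^{2} = \left(\frac{1717}{11}\right)^{2} = \frac{2948089}{121}$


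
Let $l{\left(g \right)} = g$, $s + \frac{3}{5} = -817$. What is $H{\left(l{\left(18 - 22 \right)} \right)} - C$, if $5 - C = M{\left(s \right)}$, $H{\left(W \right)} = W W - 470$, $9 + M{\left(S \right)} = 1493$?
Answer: $1025$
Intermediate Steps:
$s = - \frac{4088}{5}$ ($s = - \frac{3}{5} - 817 = - \frac{4088}{5} \approx -817.6$)
$M{\left(S \right)} = 1484$ ($M{\left(S \right)} = -9 + 1493 = 1484$)
$H{\left(W \right)} = -470 + W^{2}$ ($H{\left(W \right)} = W^{2} - 470 = -470 + W^{2}$)
$C = -1479$ ($C = 5 - 1484 = -1479$)
$H{\left(l{\left(18 - 22 \right)} \right)} - C = \left(-470 + \left(18 - 22\right)^{2}\right) - -1479 = \left(-470 + \left(-4\right)^{2}\right) + 1479 = \left(-470 + 16\right) + 1479 = -454 + 1479 = 1025$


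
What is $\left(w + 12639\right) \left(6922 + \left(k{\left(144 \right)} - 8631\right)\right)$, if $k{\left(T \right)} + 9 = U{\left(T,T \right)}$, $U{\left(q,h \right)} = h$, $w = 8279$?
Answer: $-32924932$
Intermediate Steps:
$k{\left(T \right)} = -9 + T$
$\left(w + 12639\right) \left(6922 + \left(k{\left(144 \right)} - 8631\right)\right) = \left(8279 + 12639\right) \left(6922 + \left(\left(-9 + 144\right) - 8631\right)\right) = 20918 \left(6922 + \left(135 - 8631\right)\right) = 20918 \left(6922 - 8496\right) = 20918 \left(-1574\right) = -32924932$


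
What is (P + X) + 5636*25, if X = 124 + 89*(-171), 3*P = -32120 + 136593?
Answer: 481888/3 ≈ 1.6063e+5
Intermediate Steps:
P = 104473/3 (P = (-32120 + 136593)/3 = (⅓)*104473 = 104473/3 ≈ 34824.)
X = -15095 (X = 124 - 15219 = -15095)
(P + X) + 5636*25 = (104473/3 - 15095) + 5636*25 = 59188/3 + 140900 = 481888/3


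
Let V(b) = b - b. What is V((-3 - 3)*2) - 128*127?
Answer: -16256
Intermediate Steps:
V(b) = 0
V((-3 - 3)*2) - 128*127 = 0 - 128*127 = 0 - 16256 = -16256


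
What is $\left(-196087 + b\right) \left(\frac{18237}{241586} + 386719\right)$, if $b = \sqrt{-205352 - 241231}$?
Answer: $- \frac{18319607310483677}{241586} + \frac{93425914571 i \sqrt{446583}}{241586} \approx -7.5831 \cdot 10^{10} + 2.5843 \cdot 10^{8} i$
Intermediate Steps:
$b = i \sqrt{446583}$ ($b = \sqrt{-446583} = i \sqrt{446583} \approx 668.27 i$)
$\left(-196087 + b\right) \left(\frac{18237}{241586} + 386719\right) = \left(-196087 + i \sqrt{446583}\right) \left(\frac{18237}{241586} + 386719\right) = \left(-196087 + i \sqrt{446583}\right) \frac{93425914571}{241586} = - \frac{18319607310483677}{241586} + \frac{93425914571 i \sqrt{446583}}{241586}$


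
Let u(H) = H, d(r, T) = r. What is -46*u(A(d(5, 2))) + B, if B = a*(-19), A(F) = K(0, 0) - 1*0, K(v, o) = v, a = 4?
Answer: -76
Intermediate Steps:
A(F) = 0 (A(F) = 0 - 1*0 = 0 + 0 = 0)
B = -76 (B = 4*(-19) = -76)
-46*u(A(d(5, 2))) + B = -46*0 - 76 = 0 - 76 = -76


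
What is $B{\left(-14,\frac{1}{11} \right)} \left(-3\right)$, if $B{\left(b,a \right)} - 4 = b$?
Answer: $30$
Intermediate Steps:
$B{\left(b,a \right)} = 4 + b$
$B{\left(-14,\frac{1}{11} \right)} \left(-3\right) = \left(4 - 14\right) \left(-3\right) = \left(-10\right) \left(-3\right) = 30$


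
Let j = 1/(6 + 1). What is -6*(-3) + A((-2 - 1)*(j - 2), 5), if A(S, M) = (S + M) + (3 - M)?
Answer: 186/7 ≈ 26.571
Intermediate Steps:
j = 1/7 ≈ 0.14286
A(S, M) = 3 + S (A(S, M) = (M + S) + (3 - M) = 3 + S)
-6*(-3) + A((-2 - 1)*(j - 2), 5) = -6*(-3) + (3 + (-2 - 1)*(1/7 - 2)) = 18 + (3 - 3*(-13/7)) = 18 + (3 + 39/7) = 18 + 60/7 = 186/7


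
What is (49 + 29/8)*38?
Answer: 7999/4 ≈ 1999.8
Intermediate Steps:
(49 + 29/8)*38 = (421/8)*38 = 7999/4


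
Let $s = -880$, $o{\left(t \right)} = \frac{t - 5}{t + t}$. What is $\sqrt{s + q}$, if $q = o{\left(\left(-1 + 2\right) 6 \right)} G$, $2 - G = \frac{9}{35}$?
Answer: $\frac{i \sqrt{38801595}}{210} \approx 29.662 i$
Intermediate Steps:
$o{\left(t \right)} = \frac{-5 + t}{2 t}$
$G = \frac{61}{35}$ ($G = 2 - \frac{9}{35} = \frac{61}{35} \approx 1.7429$)
$q = \frac{61}{420}$ ($q = \frac{-5 + \left(-1 + 2\right) 6}{2 \left(-1 + 2\right) 6} \cdot \frac{61}{35} = \frac{-5 + 1 \cdot 6}{2 \cdot 1 \cdot 6} \cdot \frac{61}{35} = \frac{-5 + 6}{2 \cdot 6} \cdot \frac{61}{35} = \frac{1}{2} \cdot \frac{1}{6} \cdot 1 \cdot \frac{61}{35} = \frac{1}{12} \cdot \frac{61}{35} = \frac{61}{420} \approx 0.14524$)
$\sqrt{s + q} = \sqrt{-880 + \frac{61}{420}} = \sqrt{- \frac{369539}{420}} = \frac{i \sqrt{38801595}}{210}$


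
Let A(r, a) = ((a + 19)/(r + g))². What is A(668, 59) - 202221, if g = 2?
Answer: -22694250204/112225 ≈ -2.0222e+5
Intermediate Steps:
A(r, a) = (19 + a)²/(2 + r)² (A(r, a) = ((a + 19)/(r + 2))² = ((19 + a)/(2 + r))² = (19 + a)²/(2 + r)²)
A(668, 59) - 202221 = (19 + 59)²/(2 + 668)² - 202221 = 78²/670² - 202221 = (1/448900)*6084 - 202221 = 1521/112225 - 202221 = -22694250204/112225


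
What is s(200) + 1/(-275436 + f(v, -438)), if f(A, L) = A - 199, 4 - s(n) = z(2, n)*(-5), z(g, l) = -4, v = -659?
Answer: -4420705/276294 ≈ -16.000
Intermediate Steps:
s(n) = -16 (s(n) = 4 - (-4)*(-5) = 4 - 1*20 = 4 - 20 = -16)
f(A, L) = -199 + A
s(200) + 1/(-275436 + f(v, -438)) = -16 + 1/(-275436 + (-199 - 659)) = -16 + 1/(-275436 - 858) = -16 + 1/(-276294) = -16 - 1/276294 = -4420705/276294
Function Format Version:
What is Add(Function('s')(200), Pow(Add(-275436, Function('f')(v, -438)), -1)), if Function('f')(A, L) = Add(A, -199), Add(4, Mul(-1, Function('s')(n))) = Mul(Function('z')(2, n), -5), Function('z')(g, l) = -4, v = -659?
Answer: Rational(-4420705, 276294) ≈ -16.000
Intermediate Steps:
Function('s')(n) = -16 (Function('s')(n) = Add(4, Mul(-1, Mul(-4, -5))) = Add(4, Mul(-1, 20)) = Add(4, -20) = -16)
Function('f')(A, L) = Add(-199, A)
Add(Function('s')(200), Pow(Add(-275436, Function('f')(v, -438)), -1)) = Add(-16, Pow(Add(-275436, Add(-199, -659)), -1)) = Add(-16, Pow(Add(-275436, -858), -1)) = Add(-16, Pow(-276294, -1)) = Add(-16, Rational(-1, 276294)) = Rational(-4420705, 276294)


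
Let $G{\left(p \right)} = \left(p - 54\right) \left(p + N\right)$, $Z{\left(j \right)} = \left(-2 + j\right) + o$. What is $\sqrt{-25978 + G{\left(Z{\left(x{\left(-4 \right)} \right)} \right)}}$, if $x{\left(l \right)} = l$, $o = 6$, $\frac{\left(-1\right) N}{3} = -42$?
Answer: $i \sqrt{32782} \approx 181.06 i$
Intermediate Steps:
$N = 126$ ($N = \left(-3\right) \left(-42\right) = 126$)
$Z{\left(j \right)} = 4 + j$ ($Z{\left(j \right)} = \left(-2 + j\right) + 6 = 4 + j$)
$G{\left(p \right)} = \left(-54 + p\right) \left(126 + p\right)$ ($G{\left(p \right)} = \left(p - 54\right) \left(p + 126\right) = \left(-54 + p\right) \left(126 + p\right)$)
$\sqrt{-25978 + G{\left(Z{\left(x{\left(-4 \right)} \right)} \right)}} = \sqrt{-25978 + \left(-6804 + \left(4 - 4\right)^{2} + 72 \left(4 - 4\right)\right)} = \sqrt{-25978 + \left(-6804 + 0^{2} + 72 \cdot 0\right)} = \sqrt{-25978 + \left(-6804 + 0 + 0\right)} = \sqrt{-25978 - 6804} = \sqrt{-32782} = i \sqrt{32782}$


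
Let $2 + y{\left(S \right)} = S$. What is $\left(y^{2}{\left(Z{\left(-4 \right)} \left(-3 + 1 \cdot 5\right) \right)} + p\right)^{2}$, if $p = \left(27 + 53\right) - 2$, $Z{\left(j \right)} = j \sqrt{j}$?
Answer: $26180 - 22272 i \approx 26180.0 - 22272.0 i$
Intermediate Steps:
$Z{\left(j \right)} = j^{\frac{3}{2}}$
$p = 78$ ($p = 80 - 2 = 78$)
$y{\left(S \right)} = -2 + S$
$\left(y^{2}{\left(Z{\left(-4 \right)} \left(-3 + 1 \cdot 5\right) \right)} + p\right)^{2} = \left(\left(-2 + \left(-4\right)^{\frac{3}{2}} \left(-3 + 1 \cdot 5\right)\right)^{2} + 78\right)^{2} = \left(\left(-2 + - 8 i \left(-3 + 5\right)\right)^{2} + 78\right)^{2} = \left(\left(-2 + - 8 i 2\right)^{2} + 78\right)^{2} = \left(\left(-2 - 16 i\right)^{2} + 78\right)^{2} = \left(78 + \left(-2 - 16 i\right)^{2}\right)^{2}$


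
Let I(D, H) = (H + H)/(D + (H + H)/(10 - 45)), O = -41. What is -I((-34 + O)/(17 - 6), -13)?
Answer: -10010/2339 ≈ -4.2796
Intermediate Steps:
I(D, H) = 2*H/(D - 2*H/35) (I(D, H) = (2*H)/(D + (2*H)/(-35)) = (2*H)/(D + (2*H)*(-1/35)) = (2*H)/(D - 2*H/35) = 2*H/(D - 2*H/35))
-I((-34 + O)/(17 - 6), -13) = -70*(-13)/(-2*(-13) + 35*((-34 - 41)/(17 - 6))) = -70*(-13)/(26 + 35*(-75/11)) = -70*(-13)/(26 - 2625/11) = -70*(-13)/(-2339/11) = -70*(-13)*(-11)/2339 = -1*10010/2339 = -10010/2339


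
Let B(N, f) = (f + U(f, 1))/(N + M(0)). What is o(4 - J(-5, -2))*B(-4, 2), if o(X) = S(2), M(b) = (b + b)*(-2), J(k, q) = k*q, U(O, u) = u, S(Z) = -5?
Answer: 15/4 ≈ 3.7500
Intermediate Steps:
M(b) = -4*b (M(b) = (2*b)*(-2) = -4*b)
o(X) = -5
B(N, f) = (1 + f)/N (B(N, f) = (f + 1)/(N - 4*0) = (1 + f)/(N + 0) = (1 + f)/N)
o(4 - J(-5, -2))*B(-4, 2) = -5*(1 + 2)/(-4) = -(-5)*3/4 = -5*(-3/4) = 15/4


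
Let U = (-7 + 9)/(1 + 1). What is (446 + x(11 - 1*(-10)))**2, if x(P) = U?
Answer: 199809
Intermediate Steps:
U = 1 (U = 2/2 = 2*(1/2) = 1)
x(P) = 1
(446 + x(11 - 1*(-10)))**2 = (446 + 1)**2 = 447**2 = 199809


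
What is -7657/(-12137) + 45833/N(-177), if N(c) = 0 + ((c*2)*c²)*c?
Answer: 15031342849795/23825082494034 ≈ 0.63090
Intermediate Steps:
N(c) = 2*c⁴ (N(c) = 0 + ((2*c)*c²)*c = 0 + (2*c³)*c = 0 + 2*c⁴ = 2*c⁴)
-7657/(-12137) + 45833/N(-177) = -7657/(-12137) + 45833/((2*(-177)⁴)) = -7657*(-1/12137) + 45833/((2*981506241)) = 7657/12137 + 45833/1963012482 = 15031342849795/23825082494034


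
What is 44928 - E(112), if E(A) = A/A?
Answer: 44927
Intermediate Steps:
E(A) = 1
44928 - E(112) = 44928 - 1*1 = 44928 - 1 = 44927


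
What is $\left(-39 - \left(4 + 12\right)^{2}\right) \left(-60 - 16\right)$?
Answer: $22420$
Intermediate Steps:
$\left(-39 - \left(4 + 12\right)^{2}\right) \left(-60 - 16\right) = \left(-39 - 16^{2}\right) \left(-60 - 16\right) = \left(-39 - 256\right) \left(-76\right) = \left(-295\right) \left(-76\right) = 22420$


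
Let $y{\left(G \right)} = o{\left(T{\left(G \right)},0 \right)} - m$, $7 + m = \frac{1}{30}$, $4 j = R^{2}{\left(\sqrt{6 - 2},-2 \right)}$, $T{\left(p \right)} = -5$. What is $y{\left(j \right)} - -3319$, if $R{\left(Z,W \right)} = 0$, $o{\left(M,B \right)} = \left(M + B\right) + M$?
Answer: $\frac{99479}{30} \approx 3316.0$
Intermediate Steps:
$o{\left(M,B \right)} = B + 2 M$ ($o{\left(M,B \right)} = \left(B + M\right) + M = B + 2 M$)
$j = 0$ ($j = \frac{0^{2}}{4} = \frac{1}{4} \cdot 0 = 0$)
$m = - \frac{209}{30}$ ($m = -7 + \frac{1}{30} = - \frac{209}{30} \approx -6.9667$)
$y{\left(G \right)} = - \frac{91}{30}$ ($y{\left(G \right)} = \left(0 + 2 \left(-5\right)\right) - - \frac{209}{30} = \left(0 - 10\right) + \frac{209}{30} = -10 + \frac{209}{30} = - \frac{91}{30}$)
$y{\left(j \right)} - -3319 = - \frac{91}{30} - -3319 = - \frac{91}{30} + 3319 = \frac{99479}{30}$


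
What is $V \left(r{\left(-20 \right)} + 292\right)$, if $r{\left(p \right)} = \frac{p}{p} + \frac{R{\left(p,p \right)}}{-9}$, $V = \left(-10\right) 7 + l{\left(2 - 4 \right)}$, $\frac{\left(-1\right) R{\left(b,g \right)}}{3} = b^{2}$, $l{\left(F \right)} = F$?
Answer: $-30696$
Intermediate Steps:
$R{\left(b,g \right)} = - 3 b^{2}$
$V = -72$ ($V = \left(-10\right) 7 + \left(2 - 4\right) = -70 - 2 = -72$)
$r{\left(p \right)} = 1 + \frac{p^{2}}{3}$ ($r{\left(p \right)} = \frac{p}{p} + \frac{\left(-3\right) p^{2}}{-9} = 1 + - 3 p^{2} \left(- \frac{1}{9}\right) = 1 + \frac{p^{2}}{3}$)
$V \left(r{\left(-20 \right)} + 292\right) = - 72 \left(\left(1 + \frac{\left(-20\right)^{2}}{3}\right) + 292\right) = - 72 \left(\left(1 + \frac{1}{3} \cdot 400\right) + 292\right) = - 72 \left(\left(1 + \frac{400}{3}\right) + 292\right) = - 72 \left(\frac{403}{3} + 292\right) = \left(-72\right) \frac{1279}{3} = -30696$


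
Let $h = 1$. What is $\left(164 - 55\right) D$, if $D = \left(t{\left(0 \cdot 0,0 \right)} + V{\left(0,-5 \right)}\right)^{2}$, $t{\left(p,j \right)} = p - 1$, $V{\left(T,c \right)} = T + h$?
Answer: $0$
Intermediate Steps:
$V{\left(T,c \right)} = 1 + T$ ($V{\left(T,c \right)} = T + 1 = 1 + T$)
$t{\left(p,j \right)} = -1 + p$
$D = 0$ ($D = \left(\left(-1 + 0 \cdot 0\right) + \left(1 + 0\right)\right)^{2} = \left(\left(-1 + 0\right) + 1\right)^{2} = \left(-1 + 1\right)^{2} = 0^{2} = 0$)
$\left(164 - 55\right) D = \left(164 - 55\right) 0 = 109 \cdot 0 = 0$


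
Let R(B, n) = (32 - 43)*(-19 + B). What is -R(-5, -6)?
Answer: -264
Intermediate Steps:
R(B, n) = 209 - 11*B (R(B, n) = -11*(-19 + B) = 209 - 11*B)
-R(-5, -6) = -(209 - 11*(-5)) = -(209 + 55) = -1*264 = -264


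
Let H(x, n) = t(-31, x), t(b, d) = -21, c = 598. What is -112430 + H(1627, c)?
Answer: -112451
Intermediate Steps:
H(x, n) = -21
-112430 + H(1627, c) = -112430 - 21 = -112451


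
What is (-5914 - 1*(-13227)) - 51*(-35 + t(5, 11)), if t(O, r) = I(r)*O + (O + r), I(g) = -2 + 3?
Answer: 8027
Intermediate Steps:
I(g) = 1
t(O, r) = r + 2*O (t(O, r) = 1*O + (O + r) = O + (O + r) = r + 2*O)
(-5914 - 1*(-13227)) - 51*(-35 + t(5, 11)) = (-5914 - 1*(-13227)) - 51*(-35 + (11 + 2*5)) = (-5914 + 13227) - 51*(-35 + (11 + 10)) = 7313 - 51*(-35 + 21) = 7313 - 51*(-14) = 7313 - 1*(-714) = 7313 + 714 = 8027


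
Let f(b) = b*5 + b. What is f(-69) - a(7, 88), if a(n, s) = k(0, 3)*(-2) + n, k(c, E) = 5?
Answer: -411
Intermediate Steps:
a(n, s) = -10 + n (a(n, s) = 5*(-2) + n = -10 + n)
f(b) = 6*b (f(b) = 5*b + b = 6*b)
f(-69) - a(7, 88) = 6*(-69) - (-10 + 7) = -414 - 1*(-3) = -414 + 3 = -411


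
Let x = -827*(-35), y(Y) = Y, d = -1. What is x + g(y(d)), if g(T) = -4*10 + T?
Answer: 28904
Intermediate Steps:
g(T) = -40 + T
x = 28945
x + g(y(d)) = 28945 + (-40 - 1) = 28945 - 41 = 28904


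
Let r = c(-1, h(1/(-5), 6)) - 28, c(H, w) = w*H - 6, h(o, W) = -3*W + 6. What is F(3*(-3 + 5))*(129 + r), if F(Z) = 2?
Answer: 214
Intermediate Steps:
h(o, W) = 6 - 3*W
c(H, w) = -6 + H*w (c(H, w) = H*w - 6 = -6 + H*w)
r = -22 (r = (-6 - (6 - 3*6)) - 28 = (-6 - (6 - 18)) - 28 = (-6 - 1*(-12)) - 28 = (-6 + 12) - 28 = 6 - 28 = -22)
F(3*(-3 + 5))*(129 + r) = 2*(129 - 22) = 2*107 = 214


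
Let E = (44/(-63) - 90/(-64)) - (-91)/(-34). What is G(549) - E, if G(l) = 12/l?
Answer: 4161305/2090592 ≈ 1.9905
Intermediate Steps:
E = -67469/34272 (E = (44*(-1/63) - 90*(-1/64)) - (-91)*(-1)/34 = (-44/63 + 45/32) - 91*1/34 = 1427/2016 - 91/34 = -67469/34272 ≈ -1.9686)
G(549) - E = 12/549 - 1*(-67469/34272) = 12*(1/549) + 67469/34272 = 4/183 + 67469/34272 = 4161305/2090592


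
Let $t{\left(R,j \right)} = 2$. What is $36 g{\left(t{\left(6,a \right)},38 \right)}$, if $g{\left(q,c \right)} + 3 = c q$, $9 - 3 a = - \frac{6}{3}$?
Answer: $2628$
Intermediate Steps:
$a = \frac{11}{3}$ ($a = 3 - \frac{\left(-6\right) \frac{1}{3}}{3} = 3 - - \frac{2}{3} = 3 + \frac{2}{3} = \frac{11}{3} \approx 3.6667$)
$g{\left(q,c \right)} = -3 + c q$
$36 g{\left(t{\left(6,a \right)},38 \right)} = 36 \left(-3 + 38 \cdot 2\right) = 36 \left(-3 + 76\right) = 36 \cdot 73 = 2628$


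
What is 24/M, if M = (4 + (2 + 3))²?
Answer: 8/27 ≈ 0.29630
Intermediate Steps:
M = 81 (M = (4 + 5)² = 9² = 81)
24/M = 24/81 = 24*(1/81) = 8/27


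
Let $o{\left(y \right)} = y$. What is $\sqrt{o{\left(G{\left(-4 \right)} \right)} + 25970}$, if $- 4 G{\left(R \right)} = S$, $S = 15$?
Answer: $\frac{\sqrt{103865}}{2} \approx 161.14$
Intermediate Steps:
$G{\left(R \right)} = - \frac{15}{4}$ ($G{\left(R \right)} = \left(- \frac{1}{4}\right) 15 = - \frac{15}{4}$)
$\sqrt{o{\left(G{\left(-4 \right)} \right)} + 25970} = \sqrt{- \frac{15}{4} + 25970} = \sqrt{\frac{103865}{4}} = \frac{\sqrt{103865}}{2}$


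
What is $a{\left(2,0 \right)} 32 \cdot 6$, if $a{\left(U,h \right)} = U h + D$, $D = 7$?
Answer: $1344$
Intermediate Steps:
$a{\left(U,h \right)} = 7 + U h$ ($a{\left(U,h \right)} = U h + 7 = 7 + U h$)
$a{\left(2,0 \right)} 32 \cdot 6 = \left(7 + 2 \cdot 0\right) 32 \cdot 6 = \left(7 + 0\right) 32 \cdot 6 = 7 \cdot 32 \cdot 6 = 224 \cdot 6 = 1344$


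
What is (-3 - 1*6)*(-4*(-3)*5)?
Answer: -540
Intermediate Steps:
(-3 - 1*6)*(-4*(-3)*5) = (-3 - 6)*(12*5) = -9*60 = -540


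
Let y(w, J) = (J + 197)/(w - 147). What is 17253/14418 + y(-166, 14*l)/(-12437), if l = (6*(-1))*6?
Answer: 829107707/692915018 ≈ 1.1966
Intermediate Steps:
l = -36 (l = -6*6 = -36)
y(w, J) = (197 + J)/(-147 + w)
17253/14418 + y(-166, 14*l)/(-12437) = 17253/14418 + ((197 + 14*(-36))/(-147 - 166))/(-12437) = 17253*(1/14418) + ((197 - 504)/(-313))*(-1/12437) = 213/178 - 1/313*(-307)*(-1/12437) = 213/178 + (307/313)*(-1/12437) = 213/178 - 307/3892781 = 829107707/692915018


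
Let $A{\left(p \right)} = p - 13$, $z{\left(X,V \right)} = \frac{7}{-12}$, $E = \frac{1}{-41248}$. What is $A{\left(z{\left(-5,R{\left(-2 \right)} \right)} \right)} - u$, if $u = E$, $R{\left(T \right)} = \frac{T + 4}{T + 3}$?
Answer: $- \frac{1680853}{123744} \approx -13.583$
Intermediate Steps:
$E = - \frac{1}{41248} \approx -2.4244 \cdot 10^{-5}$
$R{\left(T \right)} = \frac{4 + T}{3 + T}$
$u = - \frac{1}{41248} \approx -2.4244 \cdot 10^{-5}$
$z{\left(X,V \right)} = - \frac{7}{12}$ ($z{\left(X,V \right)} = 7 \left(- \frac{1}{12}\right) = - \frac{7}{12}$)
$A{\left(p \right)} = -13 + p$
$A{\left(z{\left(-5,R{\left(-2 \right)} \right)} \right)} - u = \left(-13 - \frac{7}{12}\right) - - \frac{1}{41248} = - \frac{163}{12} + \frac{1}{41248} = - \frac{1680853}{123744}$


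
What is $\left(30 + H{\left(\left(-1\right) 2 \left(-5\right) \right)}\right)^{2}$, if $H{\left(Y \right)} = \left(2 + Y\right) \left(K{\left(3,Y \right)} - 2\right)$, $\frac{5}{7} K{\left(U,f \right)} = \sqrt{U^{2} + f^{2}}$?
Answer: $\frac{770004}{25} + \frac{1008 \sqrt{109}}{5} \approx 32905.0$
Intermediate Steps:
$K{\left(U,f \right)} = \frac{7 \sqrt{U^{2} + f^{2}}}{5}$
$H{\left(Y \right)} = \left(-2 + \frac{7 \sqrt{9 + Y^{2}}}{5}\right) \left(2 + Y\right)$ ($H{\left(Y \right)} = \left(2 + Y\right) \left(\frac{7 \sqrt{3^{2} + Y^{2}}}{5} - 2\right) = \left(2 + Y\right) \left(\frac{7 \sqrt{9 + Y^{2}}}{5} - 2\right) = \left(2 + Y\right) \left(-2 + \frac{7 \sqrt{9 + Y^{2}}}{5}\right) = \left(-2 + \frac{7 \sqrt{9 + Y^{2}}}{5}\right) \left(2 + Y\right)$)
$\left(30 + H{\left(\left(-1\right) 2 \left(-5\right) \right)}\right)^{2} = \left(30 - \left(4 - \frac{14 \sqrt{9 + \left(\left(-1\right) 2 \left(-5\right)\right)^{2}}}{5} + 2 \left(\left(-1\right) 2\right) \left(-5\right) - \frac{7 \left(-1\right) 2 \left(-5\right) \sqrt{9 + \left(\left(-1\right) 2 \left(-5\right)\right)^{2}}}{5}\right)\right)^{2} = \left(30 + \left(-4 - 2 \left(\left(-2\right) \left(-5\right)\right) + \frac{14 \sqrt{9 + \left(\left(-2\right) \left(-5\right)\right)^{2}}}{5} + \frac{7 \left(\left(-2\right) \left(-5\right)\right) \sqrt{9 + \left(\left(-2\right) \left(-5\right)\right)^{2}}}{5}\right)\right)^{2} = \left(30 + \left(-4 - 20 + \frac{14 \sqrt{9 + 10^{2}}}{5} + \frac{7}{5} \cdot 10 \sqrt{9 + 10^{2}}\right)\right)^{2} = \left(30 + \left(-4 - 20 + \frac{14 \sqrt{9 + 100}}{5} + \frac{7}{5} \cdot 10 \sqrt{9 + 100}\right)\right)^{2} = \left(30 + \left(-4 - 20 + \frac{14 \sqrt{109}}{5} + \frac{7}{5} \cdot 10 \sqrt{109}\right)\right)^{2} = \left(30 + \left(-4 - 20 + \frac{14 \sqrt{109}}{5} + 14 \sqrt{109}\right)\right)^{2} = \left(30 - \left(24 - \frac{84 \sqrt{109}}{5}\right)\right)^{2} = \left(6 + \frac{84 \sqrt{109}}{5}\right)^{2}$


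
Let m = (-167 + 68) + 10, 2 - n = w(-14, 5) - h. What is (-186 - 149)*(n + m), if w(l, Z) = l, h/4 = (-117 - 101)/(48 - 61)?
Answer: 25795/13 ≈ 1984.2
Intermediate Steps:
h = 872/13 (h = 4*((-117 - 101)/(48 - 61)) = 4*(-218/(-13)) = 4*(-218*(-1/13)) = 4*(218/13) = 872/13 ≈ 67.077)
n = 1080/13 (n = 2 - (-14 - 1*872/13) = 2 - (-14 - 872/13) = 2 - 1*(-1054/13) = 2 + 1054/13 = 1080/13 ≈ 83.077)
m = -89 (m = -99 + 10 = -89)
(-186 - 149)*(n + m) = (-186 - 149)*(1080/13 - 89) = -335*(-77/13) = 25795/13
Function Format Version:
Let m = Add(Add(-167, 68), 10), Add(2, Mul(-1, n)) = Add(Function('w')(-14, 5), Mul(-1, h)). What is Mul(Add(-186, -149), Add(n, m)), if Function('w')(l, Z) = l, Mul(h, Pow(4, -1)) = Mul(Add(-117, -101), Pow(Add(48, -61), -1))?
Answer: Rational(25795, 13) ≈ 1984.2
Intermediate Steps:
h = Rational(872, 13) (h = Mul(4, Mul(Add(-117, -101), Pow(Add(48, -61), -1))) = Mul(4, Mul(-218, Pow(-13, -1))) = Mul(4, Mul(-218, Rational(-1, 13))) = Mul(4, Rational(218, 13)) = Rational(872, 13) ≈ 67.077)
n = Rational(1080, 13) (n = Add(2, Mul(-1, Add(-14, Mul(-1, Rational(872, 13))))) = Add(2, Mul(-1, Add(-14, Rational(-872, 13)))) = Add(2, Mul(-1, Rational(-1054, 13))) = Add(2, Rational(1054, 13)) = Rational(1080, 13) ≈ 83.077)
m = -89 (m = Add(-99, 10) = -89)
Mul(Add(-186, -149), Add(n, m)) = Mul(Add(-186, -149), Add(Rational(1080, 13), -89)) = Mul(-335, Rational(-77, 13)) = Rational(25795, 13)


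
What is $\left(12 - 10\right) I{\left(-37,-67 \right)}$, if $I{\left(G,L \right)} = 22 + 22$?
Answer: $88$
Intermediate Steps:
$I{\left(G,L \right)} = 44$
$\left(12 - 10\right) I{\left(-37,-67 \right)} = \left(12 - 10\right) 44 = 2 \cdot 44 = 88$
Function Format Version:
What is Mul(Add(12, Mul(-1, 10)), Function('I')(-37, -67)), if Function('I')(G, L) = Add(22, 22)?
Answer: 88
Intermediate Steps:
Function('I')(G, L) = 44
Mul(Add(12, Mul(-1, 10)), Function('I')(-37, -67)) = Mul(Add(12, Mul(-1, 10)), 44) = Mul(Add(12, -10), 44) = Mul(2, 44) = 88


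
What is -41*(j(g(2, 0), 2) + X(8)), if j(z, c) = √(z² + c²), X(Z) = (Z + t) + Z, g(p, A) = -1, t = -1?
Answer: -615 - 41*√5 ≈ -706.68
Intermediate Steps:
X(Z) = -1 + 2*Z (X(Z) = (Z - 1) + Z = (-1 + Z) + Z = -1 + 2*Z)
j(z, c) = √(c² + z²)
-41*(j(g(2, 0), 2) + X(8)) = -41*(√(2² + (-1)²) + (-1 + 2*8)) = -41*(√(4 + 1) + (-1 + 16)) = -41*(√5 + 15) = -41*(15 + √5) = -615 - 41*√5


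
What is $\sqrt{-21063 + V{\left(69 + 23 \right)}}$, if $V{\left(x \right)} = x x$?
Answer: $i \sqrt{12599} \approx 112.25 i$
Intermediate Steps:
$V{\left(x \right)} = x^{2}$
$\sqrt{-21063 + V{\left(69 + 23 \right)}} = \sqrt{-21063 + \left(69 + 23\right)^{2}} = \sqrt{-21063 + 92^{2}} = \sqrt{-21063 + 8464} = \sqrt{-12599} = i \sqrt{12599}$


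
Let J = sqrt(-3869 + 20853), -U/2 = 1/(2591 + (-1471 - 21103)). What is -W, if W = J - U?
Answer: 2/19983 - 2*sqrt(4246) ≈ -130.32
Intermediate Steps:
U = 2/19983 (U = -2/(2591 + (-1471 - 21103)) = -2/(2591 - 22574) = -2/(-19983) = -2*(-1/19983) = 2/19983 ≈ 0.00010009)
J = 2*sqrt(4246) (J = sqrt(16984) = 2*sqrt(4246) ≈ 130.32)
W = -2/19983 + 2*sqrt(4246) (W = 2*sqrt(4246) - 1*2/19983 = 2*sqrt(4246) - 2/19983 = -2/19983 + 2*sqrt(4246) ≈ 130.32)
-W = -(-2/19983 + 2*sqrt(4246)) = 2/19983 - 2*sqrt(4246)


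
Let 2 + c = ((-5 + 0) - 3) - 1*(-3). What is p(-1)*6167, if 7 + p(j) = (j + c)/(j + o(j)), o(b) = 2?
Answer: -92505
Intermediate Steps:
c = -7 (c = -2 + (((-5 + 0) - 3) - 1*(-3)) = -2 + ((-5 - 3) + 3) = -2 + (-8 + 3) = -2 - 5 = -7)
p(j) = -7 + (-7 + j)/(2 + j) (p(j) = -7 + (j - 7)/(j + 2) = -7 + (-7 + j)/(2 + j))
p(-1)*6167 = (3*(-7 - 2*(-1))/(2 - 1))*6167 = (3*(-7 + 2)/1)*6167 = (3*1*(-5))*6167 = -15*6167 = -92505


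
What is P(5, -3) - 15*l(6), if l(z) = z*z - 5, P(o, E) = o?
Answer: -460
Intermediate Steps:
l(z) = -5 + z² (l(z) = z² - 5 = -5 + z²)
P(5, -3) - 15*l(6) = 5 - 15*(-5 + 6²) = 5 - 15*(-5 + 36) = 5 - 15*31 = 5 - 465 = -460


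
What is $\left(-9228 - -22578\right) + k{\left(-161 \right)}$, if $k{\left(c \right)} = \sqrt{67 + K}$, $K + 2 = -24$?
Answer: $13350 + \sqrt{41} \approx 13356.0$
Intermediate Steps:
$K = -26$ ($K = -2 - 24 = -26$)
$k{\left(c \right)} = \sqrt{41}$ ($k{\left(c \right)} = \sqrt{67 - 26} = \sqrt{41}$)
$\left(-9228 - -22578\right) + k{\left(-161 \right)} = \left(-9228 - -22578\right) + \sqrt{41} = \left(-9228 + 22578\right) + \sqrt{41} = 13350 + \sqrt{41}$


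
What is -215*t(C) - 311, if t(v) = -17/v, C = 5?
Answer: 420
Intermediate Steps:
-215*t(C) - 311 = -(-3655)/5 - 311 = -215*(-17/5) - 311 = 731 - 311 = 420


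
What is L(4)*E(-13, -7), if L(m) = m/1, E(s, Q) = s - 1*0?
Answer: -52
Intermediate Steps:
E(s, Q) = s (E(s, Q) = s + 0 = s)
L(m) = m (L(m) = m*1 = m)
L(4)*E(-13, -7) = 4*(-13) = -52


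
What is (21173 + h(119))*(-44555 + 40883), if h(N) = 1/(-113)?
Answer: -8785436256/113 ≈ -7.7747e+7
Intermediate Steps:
h(N) = -1/113
(21173 + h(119))*(-44555 + 40883) = (21173 - 1/113)*(-44555 + 40883) = (2392548/113)*(-3672) = -8785436256/113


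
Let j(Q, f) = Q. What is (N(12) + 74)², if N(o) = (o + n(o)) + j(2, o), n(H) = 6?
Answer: 8836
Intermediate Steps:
N(o) = 8 + o (N(o) = (o + 6) + 2 = (6 + o) + 2 = 8 + o)
(N(12) + 74)² = ((8 + 12) + 74)² = (20 + 74)² = 94² = 8836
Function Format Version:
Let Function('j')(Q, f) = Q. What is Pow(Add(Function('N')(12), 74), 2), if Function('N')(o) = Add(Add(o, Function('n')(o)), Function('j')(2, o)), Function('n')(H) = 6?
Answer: 8836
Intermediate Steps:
Function('N')(o) = Add(8, o) (Function('N')(o) = Add(Add(o, 6), 2) = Add(Add(6, o), 2) = Add(8, o))
Pow(Add(Function('N')(12), 74), 2) = Pow(Add(Add(8, 12), 74), 2) = Pow(Add(20, 74), 2) = Pow(94, 2) = 8836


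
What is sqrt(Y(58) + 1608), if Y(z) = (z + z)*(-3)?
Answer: 6*sqrt(35) ≈ 35.496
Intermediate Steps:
Y(z) = -6*z (Y(z) = (2*z)*(-3) = -6*z)
sqrt(Y(58) + 1608) = sqrt(-6*58 + 1608) = sqrt(-348 + 1608) = sqrt(1260) = 6*sqrt(35)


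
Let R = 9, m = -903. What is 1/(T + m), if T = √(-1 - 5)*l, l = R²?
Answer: -301/284925 - 9*I*√6/94975 ≈ -0.0010564 - 0.00023212*I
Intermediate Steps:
l = 81 (l = 9² = 81)
T = 81*I*√6 (T = √(-1 - 5)*81 = √(-6)*81 = (I*√6)*81 = 81*I*√6 ≈ 198.41*I)
1/(T + m) = 1/(81*I*√6 - 903) = 1/(-903 + 81*I*√6)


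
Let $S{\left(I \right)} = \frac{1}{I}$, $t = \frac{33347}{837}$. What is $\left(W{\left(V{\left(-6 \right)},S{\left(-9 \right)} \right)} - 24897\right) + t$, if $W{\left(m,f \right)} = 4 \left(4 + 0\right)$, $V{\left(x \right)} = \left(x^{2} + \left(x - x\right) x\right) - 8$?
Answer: $- \frac{20792050}{837} \approx -24841.0$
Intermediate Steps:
$t = \frac{33347}{837}$ ($t = 33347 \cdot \frac{1}{837} = \frac{33347}{837} \approx 39.841$)
$V{\left(x \right)} = -8 + x^{2}$ ($V{\left(x \right)} = \left(x^{2} + 0 x\right) - 8 = \left(x^{2} + 0\right) - 8 = x^{2} - 8 = -8 + x^{2}$)
$W{\left(m,f \right)} = 16$ ($W{\left(m,f \right)} = 4 \cdot 4 = 16$)
$\left(W{\left(V{\left(-6 \right)},S{\left(-9 \right)} \right)} - 24897\right) + t = \left(16 - 24897\right) + \frac{33347}{837} = -24881 + \frac{33347}{837} = - \frac{20792050}{837}$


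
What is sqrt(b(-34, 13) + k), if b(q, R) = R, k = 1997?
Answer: sqrt(2010) ≈ 44.833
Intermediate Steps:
sqrt(b(-34, 13) + k) = sqrt(13 + 1997) = sqrt(2010)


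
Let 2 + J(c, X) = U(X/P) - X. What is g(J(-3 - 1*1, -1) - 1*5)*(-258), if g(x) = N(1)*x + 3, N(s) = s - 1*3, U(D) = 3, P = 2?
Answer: -2322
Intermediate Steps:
N(s) = -3 + s (N(s) = s - 3 = -3 + s)
J(c, X) = 1 - X (J(c, X) = -2 + (3 - X) = 1 - X)
g(x) = 3 - 2*x (g(x) = (-3 + 1)*x + 3 = -2*x + 3 = 3 - 2*x)
g(J(-3 - 1*1, -1) - 1*5)*(-258) = (3 - 2*((1 - 1*(-1)) - 1*5))*(-258) = (3 - 2*((1 + 1) - 5))*(-258) = (3 - 2*(2 - 5))*(-258) = (3 - 2*(-3))*(-258) = (3 + 6)*(-258) = 9*(-258) = -2322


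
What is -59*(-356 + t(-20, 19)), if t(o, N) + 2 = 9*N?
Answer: 11033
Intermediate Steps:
t(o, N) = -2 + 9*N
-59*(-356 + t(-20, 19)) = -59*(-356 + (-2 + 9*19)) = -59*(-356 + (-2 + 171)) = -59*(-356 + 169) = -59*(-187) = 11033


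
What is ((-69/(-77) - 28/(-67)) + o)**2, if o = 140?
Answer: 531497863521/26615281 ≈ 19970.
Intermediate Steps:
((-69/(-77) - 28/(-67)) + o)**2 = ((-69/(-77) - 28/(-67)) + 140)**2 = ((-69*(-1/77) - 28*(-1/67)) + 140)**2 = ((69/77 + 28/67) + 140)**2 = (6779/5159 + 140)**2 = (729039/5159)**2 = 531497863521/26615281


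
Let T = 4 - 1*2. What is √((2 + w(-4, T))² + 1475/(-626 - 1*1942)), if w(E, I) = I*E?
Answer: √58404666/1284 ≈ 5.9519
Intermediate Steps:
T = 2 (T = 4 - 2 = 2)
w(E, I) = E*I
√((2 + w(-4, T))² + 1475/(-626 - 1*1942)) = √((2 - 4*2)² + 1475/(-626 - 1*1942)) = √((2 - 8)² + 1475/(-626 - 1942)) = √((-6)² + 1475/(-2568)) = √(36 + 1475*(-1/2568)) = √(36 - 1475/2568) = √(90973/2568) = √58404666/1284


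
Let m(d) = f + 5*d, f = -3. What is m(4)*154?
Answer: 2618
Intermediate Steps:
m(d) = -3 + 5*d
m(4)*154 = (-3 + 5*4)*154 = (-3 + 20)*154 = 17*154 = 2618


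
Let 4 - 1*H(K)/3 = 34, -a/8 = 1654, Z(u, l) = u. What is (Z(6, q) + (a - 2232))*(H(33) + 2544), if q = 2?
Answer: -37933932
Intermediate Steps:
a = -13232 (a = -8*1654 = -13232)
H(K) = -90 (H(K) = 12 - 3*34 = 12 - 102 = -90)
(Z(6, q) + (a - 2232))*(H(33) + 2544) = (6 + (-13232 - 2232))*(-90 + 2544) = (6 - 15464)*2454 = -15458*2454 = -37933932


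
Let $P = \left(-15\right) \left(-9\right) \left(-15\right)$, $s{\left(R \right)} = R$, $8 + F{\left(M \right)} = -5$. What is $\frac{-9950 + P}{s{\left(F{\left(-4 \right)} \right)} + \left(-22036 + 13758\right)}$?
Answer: $\frac{11975}{8291} \approx 1.4443$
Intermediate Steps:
$F{\left(M \right)} = -13$ ($F{\left(M \right)} = -8 - 5 = -13$)
$P = -2025$ ($P = 135 \left(-15\right) = -2025$)
$\frac{-9950 + P}{s{\left(F{\left(-4 \right)} \right)} + \left(-22036 + 13758\right)} = \frac{-9950 - 2025}{-13 + \left(-22036 + 13758\right)} = - \frac{11975}{-13 - 8278} = - \frac{11975}{-8291} = \left(-11975\right) \left(- \frac{1}{8291}\right) = \frac{11975}{8291}$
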